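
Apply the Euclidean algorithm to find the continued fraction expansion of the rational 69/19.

[3; 1, 1, 1, 2, 2]

Run the Euclidean algorithm on 69 and 19; the successive quotients are the partial quotients a_0, a_1, ... (each step inverts the fractional part left over by the previous one):
  69 = 3*19 + 12, so a_0 = 3.
  19 = 1*12 + 7, so a_1 = 1.
  12 = 1*7 + 5, so a_2 = 1.
  7 = 1*5 + 2, so a_3 = 1.
  5 = 2*2 + 1, so a_4 = 2.
  2 = 2*1 + 0, so a_5 = 2.
The remainder reaches 0 after 6 divisions, so the expansion has 6 partial quotients, read off in order.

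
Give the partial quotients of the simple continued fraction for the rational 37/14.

Run the Euclidean algorithm on 37 and 14; the successive quotients are the partial quotients a_0, a_1, ... (each step inverts the fractional part left over by the previous one):
  37 = 2*14 + 9, so a_0 = 2.
  14 = 1*9 + 5, so a_1 = 1.
  9 = 1*5 + 4, so a_2 = 1.
  5 = 1*4 + 1, so a_3 = 1.
  4 = 4*1 + 0, so a_4 = 4.
The remainder reaches 0 after 5 divisions, so the expansion has 5 partial quotients, read off in order.

[2; 1, 1, 1, 4]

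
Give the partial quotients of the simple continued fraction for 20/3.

[6; 1, 2]

Run the Euclidean algorithm on 20 and 3; the successive quotients are the partial quotients a_0, a_1, ... (each step inverts the fractional part left over by the previous one):
  20 = 6*3 + 2, so a_0 = 6.
  3 = 1*2 + 1, so a_1 = 1.
  2 = 2*1 + 0, so a_2 = 2.
The remainder reaches 0 after 3 divisions, so the expansion has 3 partial quotients, read off in order.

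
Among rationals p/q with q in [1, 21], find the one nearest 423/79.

Expand x = 423/79 as a continued fraction with the Euclidean algorithm:
  423 = 5*79 + 28, so a_0 = 5.
  79 = 2*28 + 23, so a_1 = 2.
  28 = 1*23 + 5, so a_2 = 1.
  23 = 4*5 + 3, so a_3 = 4.
  5 = 1*3 + 2, so a_4 = 1.
  3 = 1*2 + 1, so a_5 = 1.
  2 = 2*1 + 0, so a_6 = 2.
so x = [5; 2, 1, 4, 1, 1, 2].
Convergents (p_i = a_i*p_{i-1} + p_{i-2}, q_i = a_i*q_{i-1} + q_{i-2} with p_{-2}=0, p_{-1}=1, q_{-2}=1, q_{-1}=0), until the denominator exceeds 21:
  i=0: a_0=5, p_0 = 5*1 + 0 = 5, q_0 = 5*0 + 1 = 1.
  i=1: a_1=2, p_1 = 2*5 + 1 = 11, q_1 = 2*1 + 0 = 2.
  i=2: a_2=1, p_2 = 1*11 + 5 = 16, q_2 = 1*2 + 1 = 3.
  i=3: a_3=4, p_3 = 4*16 + 11 = 75, q_3 = 4*3 + 2 = 14.
  i=4: a_4=1, p_4 = 1*75 + 16 = 91, q_4 = 1*14 + 3 = 17.
  i=5: a_5=1, p_5 = 1*91 + 75 = 166, q_5 = 1*17 + 14 = 31.
q_5 = 31 > 21, so the last convergent with denominator <= 21 is p_4/q_4 = 91/17.
The closest fraction with denominator <= 21 is either p_4/q_4 or the intermediate fraction (k*p_4 + p_3)/(k*q_4 + q_3) with the largest k >= 1 whose denominator stays <= 21; these approach x as k grows, and every other convergent or intermediate fraction in range is farther away.
Largest k: floor((21 - q_3)/q_4) = floor((21 - 14)/17) = 0.
Since k = 0, no intermediate fraction beyond p_4/q_4 has denominator <= 21, so the convergent 91/17 is the closest (its error is |423*17 - 91*79|/(79*17) = 2/1343).

91/17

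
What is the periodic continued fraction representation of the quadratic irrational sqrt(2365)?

Write x_i = (sqrt(2365) + m_i)/d_i with (m_0, d_0) = (0, 1). a_0 = floor(sqrt(2365)) = 48, since 48^2 = 2304 <= 2365 < 2401 = 49^2.
Iterate m_{i+1} = d_i*a_i - m_i, d_{i+1} = (2365 - m_{i+1}^2)/d_i, a_{i+1} = floor((a_0 + m_{i+1})/d_{i+1}):
  m_1 = 1*48 - 0 = 48, d_1 = (2365 - 48^2)/1 = 61/1 = 61, a_1 = floor((48 + 48)/61) = 1.
  m_2 = 61*1 - 48 = 13, d_2 = (2365 - 13^2)/61 = 2196/61 = 36, a_2 = floor((48 + 13)/36) = 1.
  m_3 = 36*1 - 13 = 23, d_3 = (2365 - 23^2)/36 = 1836/36 = 51, a_3 = floor((48 + 23)/51) = 1.
  m_4 = 51*1 - 23 = 28, d_4 = (2365 - 28^2)/51 = 1581/51 = 31, a_4 = floor((48 + 28)/31) = 2.
  m_5 = 31*2 - 28 = 34, d_5 = (2365 - 34^2)/31 = 1209/31 = 39, a_5 = floor((48 + 34)/39) = 2.
  m_6 = 39*2 - 34 = 44, d_6 = (2365 - 44^2)/39 = 429/39 = 11, a_6 = floor((48 + 44)/11) = 8.
  m_7 = 11*8 - 44 = 44, d_7 = (2365 - 44^2)/11 = 429/11 = 39, a_7 = floor((48 + 44)/39) = 2.
  m_8 = 39*2 - 44 = 34, d_8 = (2365 - 34^2)/39 = 1209/39 = 31, a_8 = floor((48 + 34)/31) = 2.
  m_9 = 31*2 - 34 = 28, d_9 = (2365 - 28^2)/31 = 1581/31 = 51, a_9 = floor((48 + 28)/51) = 1.
  m_10 = 51*1 - 28 = 23, d_10 = (2365 - 23^2)/51 = 1836/51 = 36, a_10 = floor((48 + 23)/36) = 1.
  m_11 = 36*1 - 23 = 13, d_11 = (2365 - 13^2)/36 = 2196/36 = 61, a_11 = floor((48 + 13)/61) = 1.
  m_12 = 61*1 - 13 = 48, d_12 = (2365 - 48^2)/61 = 61/61 = 1, a_12 = floor((48 + 48)/1) = 96.
  m_13 = 1*96 - 48 = 48, d_13 = (2365 - 48^2)/1 = 61/1 = 61: (m_13, d_13) = (m_1, d_1) = (48, 61), so from here the quotients repeat a_1, ..., a_12; the period length is 12.
Hence the expansion of sqrt(2365) is a_0 = 48 followed by the repeating block 1, 1, 1, 2, 2, 8, 2, 2, 1, 1, 1, 96 (period 12).

[48; (1, 1, 1, 2, 2, 8, 2, 2, 1, 1, 1, 96)]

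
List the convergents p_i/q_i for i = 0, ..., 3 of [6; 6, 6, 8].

6/1, 37/6, 228/37, 1861/302

Using the convergent recurrence p_i = a_i*p_{i-1} + p_{i-2}, q_i = a_i*q_{i-1} + q_{i-2} with p_{-2}=0, p_{-1}=1, q_{-2}=1, q_{-1}=0:
  i=0: a_0=6, p_0 = 6*1 + 0 = 6, q_0 = 6*0 + 1 = 1.
  i=1: a_1=6, p_1 = 6*6 + 1 = 37, q_1 = 6*1 + 0 = 6.
  i=2: a_2=6, p_2 = 6*37 + 6 = 228, q_2 = 6*6 + 1 = 37.
  i=3: a_3=8, p_3 = 8*228 + 37 = 1861, q_3 = 8*37 + 6 = 302.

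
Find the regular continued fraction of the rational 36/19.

Run the Euclidean algorithm on 36 and 19; the successive quotients are the partial quotients a_0, a_1, ... (each step inverts the fractional part left over by the previous one):
  36 = 1*19 + 17, so a_0 = 1.
  19 = 1*17 + 2, so a_1 = 1.
  17 = 8*2 + 1, so a_2 = 8.
  2 = 2*1 + 0, so a_3 = 2.
The remainder reaches 0 after 4 divisions, so the expansion has 4 partial quotients, read off in order.

[1; 1, 8, 2]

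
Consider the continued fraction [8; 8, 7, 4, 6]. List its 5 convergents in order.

8/1, 65/8, 463/57, 1917/236, 11965/1473

Using the convergent recurrence p_i = a_i*p_{i-1} + p_{i-2}, q_i = a_i*q_{i-1} + q_{i-2} with p_{-2}=0, p_{-1}=1, q_{-2}=1, q_{-1}=0:
  i=0: a_0=8, p_0 = 8*1 + 0 = 8, q_0 = 8*0 + 1 = 1.
  i=1: a_1=8, p_1 = 8*8 + 1 = 65, q_1 = 8*1 + 0 = 8.
  i=2: a_2=7, p_2 = 7*65 + 8 = 463, q_2 = 7*8 + 1 = 57.
  i=3: a_3=4, p_3 = 4*463 + 65 = 1917, q_3 = 4*57 + 8 = 236.
  i=4: a_4=6, p_4 = 6*1917 + 463 = 11965, q_4 = 6*236 + 57 = 1473.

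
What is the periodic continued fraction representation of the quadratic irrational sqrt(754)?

Write x_i = (sqrt(754) + m_i)/d_i with (m_0, d_0) = (0, 1). a_0 = floor(sqrt(754)) = 27, since 27^2 = 729 <= 754 < 784 = 28^2.
Iterate m_{i+1} = d_i*a_i - m_i, d_{i+1} = (754 - m_{i+1}^2)/d_i, a_{i+1} = floor((a_0 + m_{i+1})/d_{i+1}):
  m_1 = 1*27 - 0 = 27, d_1 = (754 - 27^2)/1 = 25/1 = 25, a_1 = floor((27 + 27)/25) = 2.
  m_2 = 25*2 - 27 = 23, d_2 = (754 - 23^2)/25 = 225/25 = 9, a_2 = floor((27 + 23)/9) = 5.
  m_3 = 9*5 - 23 = 22, d_3 = (754 - 22^2)/9 = 270/9 = 30, a_3 = floor((27 + 22)/30) = 1.
  m_4 = 30*1 - 22 = 8, d_4 = (754 - 8^2)/30 = 690/30 = 23, a_4 = floor((27 + 8)/23) = 1.
  m_5 = 23*1 - 8 = 15, d_5 = (754 - 15^2)/23 = 529/23 = 23, a_5 = floor((27 + 15)/23) = 1.
  m_6 = 23*1 - 15 = 8, d_6 = (754 - 8^2)/23 = 690/23 = 30, a_6 = floor((27 + 8)/30) = 1.
  m_7 = 30*1 - 8 = 22, d_7 = (754 - 22^2)/30 = 270/30 = 9, a_7 = floor((27 + 22)/9) = 5.
  m_8 = 9*5 - 22 = 23, d_8 = (754 - 23^2)/9 = 225/9 = 25, a_8 = floor((27 + 23)/25) = 2.
  m_9 = 25*2 - 23 = 27, d_9 = (754 - 27^2)/25 = 25/25 = 1, a_9 = floor((27 + 27)/1) = 54.
  m_10 = 1*54 - 27 = 27, d_10 = (754 - 27^2)/1 = 25/1 = 25: (m_10, d_10) = (m_1, d_1) = (27, 25), so from here the quotients repeat a_1, ..., a_9; the period length is 9.
Hence the expansion of sqrt(754) is a_0 = 27 followed by the repeating block 2, 5, 1, 1, 1, 1, 5, 2, 54 (period 9).

[27; (2, 5, 1, 1, 1, 1, 5, 2, 54)]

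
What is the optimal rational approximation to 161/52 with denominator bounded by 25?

Expand x = 161/52 as a continued fraction with the Euclidean algorithm:
  161 = 3*52 + 5, so a_0 = 3.
  52 = 10*5 + 2, so a_1 = 10.
  5 = 2*2 + 1, so a_2 = 2.
  2 = 2*1 + 0, so a_3 = 2.
so x = [3; 10, 2, 2].
Convergents (p_i = a_i*p_{i-1} + p_{i-2}, q_i = a_i*q_{i-1} + q_{i-2} with p_{-2}=0, p_{-1}=1, q_{-2}=1, q_{-1}=0), until the denominator exceeds 25:
  i=0: a_0=3, p_0 = 3*1 + 0 = 3, q_0 = 3*0 + 1 = 1.
  i=1: a_1=10, p_1 = 10*3 + 1 = 31, q_1 = 10*1 + 0 = 10.
  i=2: a_2=2, p_2 = 2*31 + 3 = 65, q_2 = 2*10 + 1 = 21.
  i=3: a_3=2, p_3 = 2*65 + 31 = 161, q_3 = 2*21 + 10 = 52.
q_3 = 52 > 25, so the last convergent with denominator <= 25 is p_2/q_2 = 65/21.
The closest fraction with denominator <= 25 is either p_2/q_2 or the intermediate fraction (k*p_2 + p_1)/(k*q_2 + q_1) with the largest k >= 1 whose denominator stays <= 25; these approach x as k grows, and every other convergent or intermediate fraction in range is farther away.
Largest k: floor((25 - q_1)/q_2) = floor((25 - 10)/21) = 0.
Since k = 0, no intermediate fraction beyond p_2/q_2 has denominator <= 25, so the convergent 65/21 is the closest (its error is |161*21 - 65*52|/(52*21) = 1/1092).

65/21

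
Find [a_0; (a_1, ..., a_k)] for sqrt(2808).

Write x_i = (sqrt(2808) + m_i)/d_i with (m_0, d_0) = (0, 1). a_0 = floor(sqrt(2808)) = 52, since 52^2 = 2704 <= 2808 < 2809 = 53^2.
Iterate m_{i+1} = d_i*a_i - m_i, d_{i+1} = (2808 - m_{i+1}^2)/d_i, a_{i+1} = floor((a_0 + m_{i+1})/d_{i+1}):
  m_1 = 1*52 - 0 = 52, d_1 = (2808 - 52^2)/1 = 104/1 = 104, a_1 = floor((52 + 52)/104) = 1.
  m_2 = 104*1 - 52 = 52, d_2 = (2808 - 52^2)/104 = 104/104 = 1, a_2 = floor((52 + 52)/1) = 104.
  m_3 = 1*104 - 52 = 52, d_3 = (2808 - 52^2)/1 = 104/1 = 104: (m_3, d_3) = (m_1, d_1) = (52, 104), so from here the quotients repeat a_1, a_2; the period length is 2.
Hence the expansion of sqrt(2808) is a_0 = 52 followed by the repeating block 1, 104 (period 2).

[52; (1, 104)]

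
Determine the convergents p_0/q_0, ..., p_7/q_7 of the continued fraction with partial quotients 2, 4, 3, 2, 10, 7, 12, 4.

2/1, 9/4, 29/13, 67/30, 699/313, 4960/2221, 60219/26965, 245836/110081

Using the convergent recurrence p_i = a_i*p_{i-1} + p_{i-2}, q_i = a_i*q_{i-1} + q_{i-2} with p_{-2}=0, p_{-1}=1, q_{-2}=1, q_{-1}=0:
  i=0: a_0=2, p_0 = 2*1 + 0 = 2, q_0 = 2*0 + 1 = 1.
  i=1: a_1=4, p_1 = 4*2 + 1 = 9, q_1 = 4*1 + 0 = 4.
  i=2: a_2=3, p_2 = 3*9 + 2 = 29, q_2 = 3*4 + 1 = 13.
  i=3: a_3=2, p_3 = 2*29 + 9 = 67, q_3 = 2*13 + 4 = 30.
  i=4: a_4=10, p_4 = 10*67 + 29 = 699, q_4 = 10*30 + 13 = 313.
  i=5: a_5=7, p_5 = 7*699 + 67 = 4960, q_5 = 7*313 + 30 = 2221.
  i=6: a_6=12, p_6 = 12*4960 + 699 = 60219, q_6 = 12*2221 + 313 = 26965.
  i=7: a_7=4, p_7 = 4*60219 + 4960 = 245836, q_7 = 4*26965 + 2221 = 110081.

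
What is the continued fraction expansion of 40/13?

Run the Euclidean algorithm on 40 and 13; the successive quotients are the partial quotients a_0, a_1, ... (each step inverts the fractional part left over by the previous one):
  40 = 3*13 + 1, so a_0 = 3.
  13 = 13*1 + 0, so a_1 = 13.
The remainder reaches 0 after 2 divisions, so the expansion has 2 partial quotients, read off in order.

[3; 13]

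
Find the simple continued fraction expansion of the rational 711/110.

[6; 2, 6, 2, 1, 2]

Run the Euclidean algorithm on 711 and 110; the successive quotients are the partial quotients a_0, a_1, ... (each step inverts the fractional part left over by the previous one):
  711 = 6*110 + 51, so a_0 = 6.
  110 = 2*51 + 8, so a_1 = 2.
  51 = 6*8 + 3, so a_2 = 6.
  8 = 2*3 + 2, so a_3 = 2.
  3 = 1*2 + 1, so a_4 = 1.
  2 = 2*1 + 0, so a_5 = 2.
The remainder reaches 0 after 6 divisions, so the expansion has 6 partial quotients, read off in order.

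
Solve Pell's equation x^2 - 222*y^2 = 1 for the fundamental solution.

(x, y) = (149, 10)

First expand sqrt(222) as a continued fraction. With x_i = (sqrt(222) + m_i)/d_i and (m_0, d_0) = (0, 1): a_0 = floor(sqrt(222)) = 14, since 14^2 = 196 <= 222 < 225 = 15^2.
Iterate m_{i+1} = d_i*a_i - m_i, d_{i+1} = (222 - m_{i+1}^2)/d_i, a_{i+1} = floor((a_0 + m_{i+1})/d_{i+1}):
  m_1 = 1*14 - 0 = 14, d_1 = (222 - 14^2)/1 = 26/1 = 26, a_1 = floor((14 + 14)/26) = 1.
  m_2 = 26*1 - 14 = 12, d_2 = (222 - 12^2)/26 = 78/26 = 3, a_2 = floor((14 + 12)/3) = 8.
  m_3 = 3*8 - 12 = 12, d_3 = (222 - 12^2)/3 = 78/3 = 26, a_3 = floor((14 + 12)/26) = 1.
  m_4 = 26*1 - 12 = 14, d_4 = (222 - 14^2)/26 = 26/26 = 1, a_4 = floor((14 + 14)/1) = 28.
  m_5 = 1*28 - 14 = 14, d_5 = (222 - 14^2)/1 = 26/1 = 26: (m_5, d_5) = (m_1, d_1) = (14, 26), so from here the quotients repeat a_1, ..., a_4; the period length is 4.
So sqrt(222) = [14; (1, 8, 1, 28)] with period length k = 4.
k is even, so the fundamental solution of x^2 - 222y^2 = 1 is (p_{k-1}, q_{k-1}) = (p_3, q_3); compute convergents through index 3.
Convergents (p_i = a_i*p_{i-1} + p_{i-2}, q_i = a_i*q_{i-1} + q_{i-2} with p_{-2}=0, p_{-1}=1, q_{-2}=1, q_{-1}=0):
  i=0: a_0=14, p_0 = 14*1 + 0 = 14, q_0 = 14*0 + 1 = 1.
  i=1: a_1=1, p_1 = 1*14 + 1 = 15, q_1 = 1*1 + 0 = 1.
  i=2: a_2=8, p_2 = 8*15 + 14 = 134, q_2 = 8*1 + 1 = 9.
  i=3: a_3=1, p_3 = 1*134 + 15 = 149, q_3 = 1*9 + 1 = 10.
Check: 149^2 - 222*10^2 = 22201 - 22200 = 1, so (x, y) = (149, 10) solves the equation, and by the theorem it is the least positive solution.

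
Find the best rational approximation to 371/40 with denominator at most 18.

Expand x = 371/40 as a continued fraction with the Euclidean algorithm:
  371 = 9*40 + 11, so a_0 = 9.
  40 = 3*11 + 7, so a_1 = 3.
  11 = 1*7 + 4, so a_2 = 1.
  7 = 1*4 + 3, so a_3 = 1.
  4 = 1*3 + 1, so a_4 = 1.
  3 = 3*1 + 0, so a_5 = 3.
so x = [9; 3, 1, 1, 1, 3].
Convergents (p_i = a_i*p_{i-1} + p_{i-2}, q_i = a_i*q_{i-1} + q_{i-2} with p_{-2}=0, p_{-1}=1, q_{-2}=1, q_{-1}=0), until the denominator exceeds 18:
  i=0: a_0=9, p_0 = 9*1 + 0 = 9, q_0 = 9*0 + 1 = 1.
  i=1: a_1=3, p_1 = 3*9 + 1 = 28, q_1 = 3*1 + 0 = 3.
  i=2: a_2=1, p_2 = 1*28 + 9 = 37, q_2 = 1*3 + 1 = 4.
  i=3: a_3=1, p_3 = 1*37 + 28 = 65, q_3 = 1*4 + 3 = 7.
  i=4: a_4=1, p_4 = 1*65 + 37 = 102, q_4 = 1*7 + 4 = 11.
  i=5: a_5=3, p_5 = 3*102 + 65 = 371, q_5 = 3*11 + 7 = 40.
q_5 = 40 > 18, so the last convergent with denominator <= 18 is p_4/q_4 = 102/11.
The closest fraction with denominator <= 18 is either p_4/q_4 or the intermediate fraction (k*p_4 + p_3)/(k*q_4 + q_3) with the largest k >= 1 whose denominator stays <= 18; these approach x as k grows, and every other convergent or intermediate fraction in range is farther away.
Largest k: floor((18 - q_3)/q_4) = floor((18 - 7)/11) = 1.
That gives (1*102 + 65)/(1*11 + 7) = 167/18.
Compare the errors: |x - 102/11| = |371*11 - 102*40|/(40*11) = 1/440, and |x - 167/18| = |371*18 - 167*40|/(40*18) = 2/720.
Cross-multiplying, 1*720 = 720 < 880 = 2*440, so 1/440 is smaller: the convergent 102/11 is closer to x than 167/18.

102/11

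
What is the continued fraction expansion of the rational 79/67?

[1; 5, 1, 1, 2, 2]

Run the Euclidean algorithm on 79 and 67; the successive quotients are the partial quotients a_0, a_1, ... (each step inverts the fractional part left over by the previous one):
  79 = 1*67 + 12, so a_0 = 1.
  67 = 5*12 + 7, so a_1 = 5.
  12 = 1*7 + 5, so a_2 = 1.
  7 = 1*5 + 2, so a_3 = 1.
  5 = 2*2 + 1, so a_4 = 2.
  2 = 2*1 + 0, so a_5 = 2.
The remainder reaches 0 after 6 divisions, so the expansion has 6 partial quotients, read off in order.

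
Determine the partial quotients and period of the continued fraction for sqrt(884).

Write x_i = (sqrt(884) + m_i)/d_i with (m_0, d_0) = (0, 1). a_0 = floor(sqrt(884)) = 29, since 29^2 = 841 <= 884 < 900 = 30^2.
Iterate m_{i+1} = d_i*a_i - m_i, d_{i+1} = (884 - m_{i+1}^2)/d_i, a_{i+1} = floor((a_0 + m_{i+1})/d_{i+1}):
  m_1 = 1*29 - 0 = 29, d_1 = (884 - 29^2)/1 = 43/1 = 43, a_1 = floor((29 + 29)/43) = 1.
  m_2 = 43*1 - 29 = 14, d_2 = (884 - 14^2)/43 = 688/43 = 16, a_2 = floor((29 + 14)/16) = 2.
  m_3 = 16*2 - 14 = 18, d_3 = (884 - 18^2)/16 = 560/16 = 35, a_3 = floor((29 + 18)/35) = 1.
  m_4 = 35*1 - 18 = 17, d_4 = (884 - 17^2)/35 = 595/35 = 17, a_4 = floor((29 + 17)/17) = 2.
  m_5 = 17*2 - 17 = 17, d_5 = (884 - 17^2)/17 = 595/17 = 35, a_5 = floor((29 + 17)/35) = 1.
  m_6 = 35*1 - 17 = 18, d_6 = (884 - 18^2)/35 = 560/35 = 16, a_6 = floor((29 + 18)/16) = 2.
  m_7 = 16*2 - 18 = 14, d_7 = (884 - 14^2)/16 = 688/16 = 43, a_7 = floor((29 + 14)/43) = 1.
  m_8 = 43*1 - 14 = 29, d_8 = (884 - 29^2)/43 = 43/43 = 1, a_8 = floor((29 + 29)/1) = 58.
  m_9 = 1*58 - 29 = 29, d_9 = (884 - 29^2)/1 = 43/1 = 43: (m_9, d_9) = (m_1, d_1) = (29, 43), so from here the quotients repeat a_1, ..., a_8; the period length is 8.
Hence the expansion of sqrt(884) is a_0 = 29 followed by the repeating block 1, 2, 1, 2, 1, 2, 1, 58 (period 8).

[29; (1, 2, 1, 2, 1, 2, 1, 58)]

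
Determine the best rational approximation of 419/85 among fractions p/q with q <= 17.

69/14

Expand x = 419/85 as a continued fraction with the Euclidean algorithm:
  419 = 4*85 + 79, so a_0 = 4.
  85 = 1*79 + 6, so a_1 = 1.
  79 = 13*6 + 1, so a_2 = 13.
  6 = 6*1 + 0, so a_3 = 6.
so x = [4; 1, 13, 6].
Convergents (p_i = a_i*p_{i-1} + p_{i-2}, q_i = a_i*q_{i-1} + q_{i-2} with p_{-2}=0, p_{-1}=1, q_{-2}=1, q_{-1}=0), until the denominator exceeds 17:
  i=0: a_0=4, p_0 = 4*1 + 0 = 4, q_0 = 4*0 + 1 = 1.
  i=1: a_1=1, p_1 = 1*4 + 1 = 5, q_1 = 1*1 + 0 = 1.
  i=2: a_2=13, p_2 = 13*5 + 4 = 69, q_2 = 13*1 + 1 = 14.
  i=3: a_3=6, p_3 = 6*69 + 5 = 419, q_3 = 6*14 + 1 = 85.
q_3 = 85 > 17, so the last convergent with denominator <= 17 is p_2/q_2 = 69/14.
The closest fraction with denominator <= 17 is either p_2/q_2 or the intermediate fraction (k*p_2 + p_1)/(k*q_2 + q_1) with the largest k >= 1 whose denominator stays <= 17; these approach x as k grows, and every other convergent or intermediate fraction in range is farther away.
Largest k: floor((17 - q_1)/q_2) = floor((17 - 1)/14) = 1.
That gives (1*69 + 5)/(1*14 + 1) = 74/15.
Compare the errors: |x - 69/14| = |419*14 - 69*85|/(85*14) = 1/1190, and |x - 74/15| = |419*15 - 74*85|/(85*15) = 5/1275.
Cross-multiplying, 1*1275 = 1275 < 5950 = 5*1190, so 1/1190 is smaller: the convergent 69/14 is closer to x than 74/15.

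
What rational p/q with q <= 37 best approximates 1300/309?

122/29

Expand x = 1300/309 as a continued fraction with the Euclidean algorithm:
  1300 = 4*309 + 64, so a_0 = 4.
  309 = 4*64 + 53, so a_1 = 4.
  64 = 1*53 + 11, so a_2 = 1.
  53 = 4*11 + 9, so a_3 = 4.
  11 = 1*9 + 2, so a_4 = 1.
  9 = 4*2 + 1, so a_5 = 4.
  2 = 2*1 + 0, so a_6 = 2.
so x = [4; 4, 1, 4, 1, 4, 2].
Convergents (p_i = a_i*p_{i-1} + p_{i-2}, q_i = a_i*q_{i-1} + q_{i-2} with p_{-2}=0, p_{-1}=1, q_{-2}=1, q_{-1}=0), until the denominator exceeds 37:
  i=0: a_0=4, p_0 = 4*1 + 0 = 4, q_0 = 4*0 + 1 = 1.
  i=1: a_1=4, p_1 = 4*4 + 1 = 17, q_1 = 4*1 + 0 = 4.
  i=2: a_2=1, p_2 = 1*17 + 4 = 21, q_2 = 1*4 + 1 = 5.
  i=3: a_3=4, p_3 = 4*21 + 17 = 101, q_3 = 4*5 + 4 = 24.
  i=4: a_4=1, p_4 = 1*101 + 21 = 122, q_4 = 1*24 + 5 = 29.
  i=5: a_5=4, p_5 = 4*122 + 101 = 589, q_5 = 4*29 + 24 = 140.
q_5 = 140 > 37, so the last convergent with denominator <= 37 is p_4/q_4 = 122/29.
The closest fraction with denominator <= 37 is either p_4/q_4 or the intermediate fraction (k*p_4 + p_3)/(k*q_4 + q_3) with the largest k >= 1 whose denominator stays <= 37; these approach x as k grows, and every other convergent or intermediate fraction in range is farther away.
Largest k: floor((37 - q_3)/q_4) = floor((37 - 24)/29) = 0.
Since k = 0, no intermediate fraction beyond p_4/q_4 has denominator <= 37, so the convergent 122/29 is the closest (its error is |1300*29 - 122*309|/(309*29) = 2/8961).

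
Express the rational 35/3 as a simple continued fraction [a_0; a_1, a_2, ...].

[11; 1, 2]

Run the Euclidean algorithm on 35 and 3; the successive quotients are the partial quotients a_0, a_1, ... (each step inverts the fractional part left over by the previous one):
  35 = 11*3 + 2, so a_0 = 11.
  3 = 1*2 + 1, so a_1 = 1.
  2 = 2*1 + 0, so a_2 = 2.
The remainder reaches 0 after 3 divisions, so the expansion has 3 partial quotients, read off in order.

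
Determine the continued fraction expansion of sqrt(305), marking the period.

Write x_i = (sqrt(305) + m_i)/d_i with (m_0, d_0) = (0, 1). a_0 = floor(sqrt(305)) = 17, since 17^2 = 289 <= 305 < 324 = 18^2.
Iterate m_{i+1} = d_i*a_i - m_i, d_{i+1} = (305 - m_{i+1}^2)/d_i, a_{i+1} = floor((a_0 + m_{i+1})/d_{i+1}):
  m_1 = 1*17 - 0 = 17, d_1 = (305 - 17^2)/1 = 16/1 = 16, a_1 = floor((17 + 17)/16) = 2.
  m_2 = 16*2 - 17 = 15, d_2 = (305 - 15^2)/16 = 80/16 = 5, a_2 = floor((17 + 15)/5) = 6.
  m_3 = 5*6 - 15 = 15, d_3 = (305 - 15^2)/5 = 80/5 = 16, a_3 = floor((17 + 15)/16) = 2.
  m_4 = 16*2 - 15 = 17, d_4 = (305 - 17^2)/16 = 16/16 = 1, a_4 = floor((17 + 17)/1) = 34.
  m_5 = 1*34 - 17 = 17, d_5 = (305 - 17^2)/1 = 16/1 = 16: (m_5, d_5) = (m_1, d_1) = (17, 16), so from here the quotients repeat a_1, ..., a_4; the period length is 4.
Hence the expansion of sqrt(305) is a_0 = 17 followed by the repeating block 2, 6, 2, 34 (period 4).

[17; (2, 6, 2, 34)]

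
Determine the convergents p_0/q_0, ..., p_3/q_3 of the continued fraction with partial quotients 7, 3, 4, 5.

Using the convergent recurrence p_i = a_i*p_{i-1} + p_{i-2}, q_i = a_i*q_{i-1} + q_{i-2} with p_{-2}=0, p_{-1}=1, q_{-2}=1, q_{-1}=0:
  i=0: a_0=7, p_0 = 7*1 + 0 = 7, q_0 = 7*0 + 1 = 1.
  i=1: a_1=3, p_1 = 3*7 + 1 = 22, q_1 = 3*1 + 0 = 3.
  i=2: a_2=4, p_2 = 4*22 + 7 = 95, q_2 = 4*3 + 1 = 13.
  i=3: a_3=5, p_3 = 5*95 + 22 = 497, q_3 = 5*13 + 3 = 68.

7/1, 22/3, 95/13, 497/68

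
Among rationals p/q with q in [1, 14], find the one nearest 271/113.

12/5

Expand x = 271/113 as a continued fraction with the Euclidean algorithm:
  271 = 2*113 + 45, so a_0 = 2.
  113 = 2*45 + 23, so a_1 = 2.
  45 = 1*23 + 22, so a_2 = 1.
  23 = 1*22 + 1, so a_3 = 1.
  22 = 22*1 + 0, so a_4 = 22.
so x = [2; 2, 1, 1, 22].
Convergents (p_i = a_i*p_{i-1} + p_{i-2}, q_i = a_i*q_{i-1} + q_{i-2} with p_{-2}=0, p_{-1}=1, q_{-2}=1, q_{-1}=0), until the denominator exceeds 14:
  i=0: a_0=2, p_0 = 2*1 + 0 = 2, q_0 = 2*0 + 1 = 1.
  i=1: a_1=2, p_1 = 2*2 + 1 = 5, q_1 = 2*1 + 0 = 2.
  i=2: a_2=1, p_2 = 1*5 + 2 = 7, q_2 = 1*2 + 1 = 3.
  i=3: a_3=1, p_3 = 1*7 + 5 = 12, q_3 = 1*3 + 2 = 5.
  i=4: a_4=22, p_4 = 22*12 + 7 = 271, q_4 = 22*5 + 3 = 113.
q_4 = 113 > 14, so the last convergent with denominator <= 14 is p_3/q_3 = 12/5.
The closest fraction with denominator <= 14 is either p_3/q_3 or the intermediate fraction (k*p_3 + p_2)/(k*q_3 + q_2) with the largest k >= 1 whose denominator stays <= 14; these approach x as k grows, and every other convergent or intermediate fraction in range is farther away.
Largest k: floor((14 - q_2)/q_3) = floor((14 - 3)/5) = 2.
That gives (2*12 + 7)/(2*5 + 3) = 31/13.
Compare the errors: |x - 12/5| = |271*5 - 12*113|/(113*5) = 1/565, and |x - 31/13| = |271*13 - 31*113|/(113*13) = 20/1469.
Cross-multiplying, 1*1469 = 1469 < 11300 = 20*565, so 1/565 is smaller: the convergent 12/5 is closer to x than 31/13.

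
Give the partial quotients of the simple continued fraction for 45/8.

Run the Euclidean algorithm on 45 and 8; the successive quotients are the partial quotients a_0, a_1, ... (each step inverts the fractional part left over by the previous one):
  45 = 5*8 + 5, so a_0 = 5.
  8 = 1*5 + 3, so a_1 = 1.
  5 = 1*3 + 2, so a_2 = 1.
  3 = 1*2 + 1, so a_3 = 1.
  2 = 2*1 + 0, so a_4 = 2.
The remainder reaches 0 after 5 divisions, so the expansion has 5 partial quotients, read off in order.

[5; 1, 1, 1, 2]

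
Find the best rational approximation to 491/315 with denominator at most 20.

Expand x = 491/315 as a continued fraction with the Euclidean algorithm:
  491 = 1*315 + 176, so a_0 = 1.
  315 = 1*176 + 139, so a_1 = 1.
  176 = 1*139 + 37, so a_2 = 1.
  139 = 3*37 + 28, so a_3 = 3.
  37 = 1*28 + 9, so a_4 = 1.
  28 = 3*9 + 1, so a_5 = 3.
  9 = 9*1 + 0, so a_6 = 9.
so x = [1; 1, 1, 3, 1, 3, 9].
Convergents (p_i = a_i*p_{i-1} + p_{i-2}, q_i = a_i*q_{i-1} + q_{i-2} with p_{-2}=0, p_{-1}=1, q_{-2}=1, q_{-1}=0), until the denominator exceeds 20:
  i=0: a_0=1, p_0 = 1*1 + 0 = 1, q_0 = 1*0 + 1 = 1.
  i=1: a_1=1, p_1 = 1*1 + 1 = 2, q_1 = 1*1 + 0 = 1.
  i=2: a_2=1, p_2 = 1*2 + 1 = 3, q_2 = 1*1 + 1 = 2.
  i=3: a_3=3, p_3 = 3*3 + 2 = 11, q_3 = 3*2 + 1 = 7.
  i=4: a_4=1, p_4 = 1*11 + 3 = 14, q_4 = 1*7 + 2 = 9.
  i=5: a_5=3, p_5 = 3*14 + 11 = 53, q_5 = 3*9 + 7 = 34.
q_5 = 34 > 20, so the last convergent with denominator <= 20 is p_4/q_4 = 14/9.
The closest fraction with denominator <= 20 is either p_4/q_4 or the intermediate fraction (k*p_4 + p_3)/(k*q_4 + q_3) with the largest k >= 1 whose denominator stays <= 20; these approach x as k grows, and every other convergent or intermediate fraction in range is farther away.
Largest k: floor((20 - q_3)/q_4) = floor((20 - 7)/9) = 1.
That gives (1*14 + 11)/(1*9 + 7) = 25/16.
Compare the errors: |x - 14/9| = |491*9 - 14*315|/(315*9) = 9/2835, and |x - 25/16| = |491*16 - 25*315|/(315*16) = 19/5040.
Cross-multiplying, 9*5040 = 45360 < 53865 = 19*2835, so 9/2835 is smaller: the convergent 14/9 is closer to x than 25/16.

14/9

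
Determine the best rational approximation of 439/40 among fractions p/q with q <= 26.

Expand x = 439/40 as a continued fraction with the Euclidean algorithm:
  439 = 10*40 + 39, so a_0 = 10.
  40 = 1*39 + 1, so a_1 = 1.
  39 = 39*1 + 0, so a_2 = 39.
so x = [10; 1, 39].
Convergents (p_i = a_i*p_{i-1} + p_{i-2}, q_i = a_i*q_{i-1} + q_{i-2} with p_{-2}=0, p_{-1}=1, q_{-2}=1, q_{-1}=0), until the denominator exceeds 26:
  i=0: a_0=10, p_0 = 10*1 + 0 = 10, q_0 = 10*0 + 1 = 1.
  i=1: a_1=1, p_1 = 1*10 + 1 = 11, q_1 = 1*1 + 0 = 1.
  i=2: a_2=39, p_2 = 39*11 + 10 = 439, q_2 = 39*1 + 1 = 40.
q_2 = 40 > 26, so the last convergent with denominator <= 26 is p_1/q_1 = 11/1.
The closest fraction with denominator <= 26 is either p_1/q_1 or the intermediate fraction (k*p_1 + p_0)/(k*q_1 + q_0) with the largest k >= 1 whose denominator stays <= 26; these approach x as k grows, and every other convergent or intermediate fraction in range is farther away.
Largest k: floor((26 - q_0)/q_1) = floor((26 - 1)/1) = 25.
That gives (25*11 + 10)/(25*1 + 1) = 285/26.
Compare the errors: |x - 11/1| = |439*1 - 11*40|/(40*1) = 1/40, and |x - 285/26| = |439*26 - 285*40|/(40*26) = 14/1040.
Cross-multiplying, 14*40 = 560 < 1040 = 1*1040, so 14/1040 is smaller: the intermediate fraction 285/26 is closer to x than 11/1.

285/26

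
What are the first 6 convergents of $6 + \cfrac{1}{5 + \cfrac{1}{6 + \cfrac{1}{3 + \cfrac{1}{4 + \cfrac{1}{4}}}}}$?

Using the convergent recurrence p_i = a_i*p_{i-1} + p_{i-2}, q_i = a_i*q_{i-1} + q_{i-2} with p_{-2}=0, p_{-1}=1, q_{-2}=1, q_{-1}=0:
  i=0: a_0=6, p_0 = 6*1 + 0 = 6, q_0 = 6*0 + 1 = 1.
  i=1: a_1=5, p_1 = 5*6 + 1 = 31, q_1 = 5*1 + 0 = 5.
  i=2: a_2=6, p_2 = 6*31 + 6 = 192, q_2 = 6*5 + 1 = 31.
  i=3: a_3=3, p_3 = 3*192 + 31 = 607, q_3 = 3*31 + 5 = 98.
  i=4: a_4=4, p_4 = 4*607 + 192 = 2620, q_4 = 4*98 + 31 = 423.
  i=5: a_5=4, p_5 = 4*2620 + 607 = 11087, q_5 = 4*423 + 98 = 1790.

6/1, 31/5, 192/31, 607/98, 2620/423, 11087/1790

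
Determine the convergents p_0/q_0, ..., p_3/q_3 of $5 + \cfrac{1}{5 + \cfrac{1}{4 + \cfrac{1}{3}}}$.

Using the convergent recurrence p_i = a_i*p_{i-1} + p_{i-2}, q_i = a_i*q_{i-1} + q_{i-2} with p_{-2}=0, p_{-1}=1, q_{-2}=1, q_{-1}=0:
  i=0: a_0=5, p_0 = 5*1 + 0 = 5, q_0 = 5*0 + 1 = 1.
  i=1: a_1=5, p_1 = 5*5 + 1 = 26, q_1 = 5*1 + 0 = 5.
  i=2: a_2=4, p_2 = 4*26 + 5 = 109, q_2 = 4*5 + 1 = 21.
  i=3: a_3=3, p_3 = 3*109 + 26 = 353, q_3 = 3*21 + 5 = 68.

5/1, 26/5, 109/21, 353/68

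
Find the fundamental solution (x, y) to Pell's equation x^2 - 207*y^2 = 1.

First expand sqrt(207) as a continued fraction. With x_i = (sqrt(207) + m_i)/d_i and (m_0, d_0) = (0, 1): a_0 = floor(sqrt(207)) = 14, since 14^2 = 196 <= 207 < 225 = 15^2.
Iterate m_{i+1} = d_i*a_i - m_i, d_{i+1} = (207 - m_{i+1}^2)/d_i, a_{i+1} = floor((a_0 + m_{i+1})/d_{i+1}):
  m_1 = 1*14 - 0 = 14, d_1 = (207 - 14^2)/1 = 11/1 = 11, a_1 = floor((14 + 14)/11) = 2.
  m_2 = 11*2 - 14 = 8, d_2 = (207 - 8^2)/11 = 143/11 = 13, a_2 = floor((14 + 8)/13) = 1.
  m_3 = 13*1 - 8 = 5, d_3 = (207 - 5^2)/13 = 182/13 = 14, a_3 = floor((14 + 5)/14) = 1.
  m_4 = 14*1 - 5 = 9, d_4 = (207 - 9^2)/14 = 126/14 = 9, a_4 = floor((14 + 9)/9) = 2.
  m_5 = 9*2 - 9 = 9, d_5 = (207 - 9^2)/9 = 126/9 = 14, a_5 = floor((14 + 9)/14) = 1.
  m_6 = 14*1 - 9 = 5, d_6 = (207 - 5^2)/14 = 182/14 = 13, a_6 = floor((14 + 5)/13) = 1.
  m_7 = 13*1 - 5 = 8, d_7 = (207 - 8^2)/13 = 143/13 = 11, a_7 = floor((14 + 8)/11) = 2.
  m_8 = 11*2 - 8 = 14, d_8 = (207 - 14^2)/11 = 11/11 = 1, a_8 = floor((14 + 14)/1) = 28.
  m_9 = 1*28 - 14 = 14, d_9 = (207 - 14^2)/1 = 11/1 = 11: (m_9, d_9) = (m_1, d_1) = (14, 11), so from here the quotients repeat a_1, ..., a_8; the period length is 8.
So sqrt(207) = [14; (2, 1, 1, 2, 1, 1, 2, 28)] with period length k = 8.
k is even, so the fundamental solution of x^2 - 207y^2 = 1 is (p_{k-1}, q_{k-1}) = (p_7, q_7); compute convergents through index 7.
Convergents (p_i = a_i*p_{i-1} + p_{i-2}, q_i = a_i*q_{i-1} + q_{i-2} with p_{-2}=0, p_{-1}=1, q_{-2}=1, q_{-1}=0):
  i=0: a_0=14, p_0 = 14*1 + 0 = 14, q_0 = 14*0 + 1 = 1.
  i=1: a_1=2, p_1 = 2*14 + 1 = 29, q_1 = 2*1 + 0 = 2.
  i=2: a_2=1, p_2 = 1*29 + 14 = 43, q_2 = 1*2 + 1 = 3.
  i=3: a_3=1, p_3 = 1*43 + 29 = 72, q_3 = 1*3 + 2 = 5.
  i=4: a_4=2, p_4 = 2*72 + 43 = 187, q_4 = 2*5 + 3 = 13.
  i=5: a_5=1, p_5 = 1*187 + 72 = 259, q_5 = 1*13 + 5 = 18.
  i=6: a_6=1, p_6 = 1*259 + 187 = 446, q_6 = 1*18 + 13 = 31.
  i=7: a_7=2, p_7 = 2*446 + 259 = 1151, q_7 = 2*31 + 18 = 80.
Check: 1151^2 - 207*80^2 = 1324801 - 1324800 = 1, so (x, y) = (1151, 80) solves the equation, and by the theorem it is the least positive solution.

(x, y) = (1151, 80)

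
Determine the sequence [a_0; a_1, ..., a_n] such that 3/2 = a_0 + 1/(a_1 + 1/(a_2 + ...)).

[1; 2]

Run the Euclidean algorithm on 3 and 2; the successive quotients are the partial quotients a_0, a_1, ... (each step inverts the fractional part left over by the previous one):
  3 = 1*2 + 1, so a_0 = 1.
  2 = 2*1 + 0, so a_1 = 2.
The remainder reaches 0 after 2 divisions, so the expansion has 2 partial quotients, read off in order.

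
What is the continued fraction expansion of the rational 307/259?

Run the Euclidean algorithm on 307 and 259; the successive quotients are the partial quotients a_0, a_1, ... (each step inverts the fractional part left over by the previous one):
  307 = 1*259 + 48, so a_0 = 1.
  259 = 5*48 + 19, so a_1 = 5.
  48 = 2*19 + 10, so a_2 = 2.
  19 = 1*10 + 9, so a_3 = 1.
  10 = 1*9 + 1, so a_4 = 1.
  9 = 9*1 + 0, so a_5 = 9.
The remainder reaches 0 after 6 divisions, so the expansion has 6 partial quotients, read off in order.

[1; 5, 2, 1, 1, 9]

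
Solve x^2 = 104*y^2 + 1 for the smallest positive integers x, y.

First expand sqrt(104) as a continued fraction. With x_i = (sqrt(104) + m_i)/d_i and (m_0, d_0) = (0, 1): a_0 = floor(sqrt(104)) = 10, since 10^2 = 100 <= 104 < 121 = 11^2.
Iterate m_{i+1} = d_i*a_i - m_i, d_{i+1} = (104 - m_{i+1}^2)/d_i, a_{i+1} = floor((a_0 + m_{i+1})/d_{i+1}):
  m_1 = 1*10 - 0 = 10, d_1 = (104 - 10^2)/1 = 4/1 = 4, a_1 = floor((10 + 10)/4) = 5.
  m_2 = 4*5 - 10 = 10, d_2 = (104 - 10^2)/4 = 4/4 = 1, a_2 = floor((10 + 10)/1) = 20.
  m_3 = 1*20 - 10 = 10, d_3 = (104 - 10^2)/1 = 4/1 = 4: (m_3, d_3) = (m_1, d_1) = (10, 4), so from here the quotients repeat a_1, a_2; the period length is 2.
So sqrt(104) = [10; (5, 20)] with period length k = 2.
k is even, so the fundamental solution of x^2 - 104y^2 = 1 is (p_{k-1}, q_{k-1}) = (p_1, q_1); compute convergents through index 1.
Convergents (p_i = a_i*p_{i-1} + p_{i-2}, q_i = a_i*q_{i-1} + q_{i-2} with p_{-2}=0, p_{-1}=1, q_{-2}=1, q_{-1}=0):
  i=0: a_0=10, p_0 = 10*1 + 0 = 10, q_0 = 10*0 + 1 = 1.
  i=1: a_1=5, p_1 = 5*10 + 1 = 51, q_1 = 5*1 + 0 = 5.
Check: 51^2 - 104*5^2 = 2601 - 2600 = 1, so (x, y) = (51, 5) solves the equation, and by the theorem it is the least positive solution.

(x, y) = (51, 5)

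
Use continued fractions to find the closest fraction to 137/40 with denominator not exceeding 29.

Expand x = 137/40 as a continued fraction with the Euclidean algorithm:
  137 = 3*40 + 17, so a_0 = 3.
  40 = 2*17 + 6, so a_1 = 2.
  17 = 2*6 + 5, so a_2 = 2.
  6 = 1*5 + 1, so a_3 = 1.
  5 = 5*1 + 0, so a_4 = 5.
so x = [3; 2, 2, 1, 5].
Convergents (p_i = a_i*p_{i-1} + p_{i-2}, q_i = a_i*q_{i-1} + q_{i-2} with p_{-2}=0, p_{-1}=1, q_{-2}=1, q_{-1}=0), until the denominator exceeds 29:
  i=0: a_0=3, p_0 = 3*1 + 0 = 3, q_0 = 3*0 + 1 = 1.
  i=1: a_1=2, p_1 = 2*3 + 1 = 7, q_1 = 2*1 + 0 = 2.
  i=2: a_2=2, p_2 = 2*7 + 3 = 17, q_2 = 2*2 + 1 = 5.
  i=3: a_3=1, p_3 = 1*17 + 7 = 24, q_3 = 1*5 + 2 = 7.
  i=4: a_4=5, p_4 = 5*24 + 17 = 137, q_4 = 5*7 + 5 = 40.
q_4 = 40 > 29, so the last convergent with denominator <= 29 is p_3/q_3 = 24/7.
The closest fraction with denominator <= 29 is either p_3/q_3 or the intermediate fraction (k*p_3 + p_2)/(k*q_3 + q_2) with the largest k >= 1 whose denominator stays <= 29; these approach x as k grows, and every other convergent or intermediate fraction in range is farther away.
Largest k: floor((29 - q_2)/q_3) = floor((29 - 5)/7) = 3.
That gives (3*24 + 17)/(3*7 + 5) = 89/26.
Compare the errors: |x - 24/7| = |137*7 - 24*40|/(40*7) = 1/280, and |x - 89/26| = |137*26 - 89*40|/(40*26) = 2/1040.
Cross-multiplying, 2*280 = 560 < 1040 = 1*1040, so 2/1040 is smaller: the intermediate fraction 89/26 is closer to x than 24/7.

89/26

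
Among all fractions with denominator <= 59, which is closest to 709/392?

85/47

Expand x = 709/392 as a continued fraction with the Euclidean algorithm:
  709 = 1*392 + 317, so a_0 = 1.
  392 = 1*317 + 75, so a_1 = 1.
  317 = 4*75 + 17, so a_2 = 4.
  75 = 4*17 + 7, so a_3 = 4.
  17 = 2*7 + 3, so a_4 = 2.
  7 = 2*3 + 1, so a_5 = 2.
  3 = 3*1 + 0, so a_6 = 3.
so x = [1; 1, 4, 4, 2, 2, 3].
Convergents (p_i = a_i*p_{i-1} + p_{i-2}, q_i = a_i*q_{i-1} + q_{i-2} with p_{-2}=0, p_{-1}=1, q_{-2}=1, q_{-1}=0), until the denominator exceeds 59:
  i=0: a_0=1, p_0 = 1*1 + 0 = 1, q_0 = 1*0 + 1 = 1.
  i=1: a_1=1, p_1 = 1*1 + 1 = 2, q_1 = 1*1 + 0 = 1.
  i=2: a_2=4, p_2 = 4*2 + 1 = 9, q_2 = 4*1 + 1 = 5.
  i=3: a_3=4, p_3 = 4*9 + 2 = 38, q_3 = 4*5 + 1 = 21.
  i=4: a_4=2, p_4 = 2*38 + 9 = 85, q_4 = 2*21 + 5 = 47.
  i=5: a_5=2, p_5 = 2*85 + 38 = 208, q_5 = 2*47 + 21 = 115.
q_5 = 115 > 59, so the last convergent with denominator <= 59 is p_4/q_4 = 85/47.
The closest fraction with denominator <= 59 is either p_4/q_4 or the intermediate fraction (k*p_4 + p_3)/(k*q_4 + q_3) with the largest k >= 1 whose denominator stays <= 59; these approach x as k grows, and every other convergent or intermediate fraction in range is farther away.
Largest k: floor((59 - q_3)/q_4) = floor((59 - 21)/47) = 0.
Since k = 0, no intermediate fraction beyond p_4/q_4 has denominator <= 59, so the convergent 85/47 is the closest (its error is |709*47 - 85*392|/(392*47) = 3/18424).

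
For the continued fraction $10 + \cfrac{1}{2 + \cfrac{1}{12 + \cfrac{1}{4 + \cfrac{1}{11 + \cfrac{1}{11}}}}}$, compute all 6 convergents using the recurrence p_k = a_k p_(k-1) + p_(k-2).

Using the convergent recurrence p_i = a_i*p_{i-1} + p_{i-2}, q_i = a_i*q_{i-1} + q_{i-2} with p_{-2}=0, p_{-1}=1, q_{-2}=1, q_{-1}=0:
  i=0: a_0=10, p_0 = 10*1 + 0 = 10, q_0 = 10*0 + 1 = 1.
  i=1: a_1=2, p_1 = 2*10 + 1 = 21, q_1 = 2*1 + 0 = 2.
  i=2: a_2=12, p_2 = 12*21 + 10 = 262, q_2 = 12*2 + 1 = 25.
  i=3: a_3=4, p_3 = 4*262 + 21 = 1069, q_3 = 4*25 + 2 = 102.
  i=4: a_4=11, p_4 = 11*1069 + 262 = 12021, q_4 = 11*102 + 25 = 1147.
  i=5: a_5=11, p_5 = 11*12021 + 1069 = 133300, q_5 = 11*1147 + 102 = 12719.

10/1, 21/2, 262/25, 1069/102, 12021/1147, 133300/12719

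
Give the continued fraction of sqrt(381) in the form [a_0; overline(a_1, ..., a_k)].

Write x_i = (sqrt(381) + m_i)/d_i with (m_0, d_0) = (0, 1). a_0 = floor(sqrt(381)) = 19, since 19^2 = 361 <= 381 < 400 = 20^2.
Iterate m_{i+1} = d_i*a_i - m_i, d_{i+1} = (381 - m_{i+1}^2)/d_i, a_{i+1} = floor((a_0 + m_{i+1})/d_{i+1}):
  m_1 = 1*19 - 0 = 19, d_1 = (381 - 19^2)/1 = 20/1 = 20, a_1 = floor((19 + 19)/20) = 1.
  m_2 = 20*1 - 19 = 1, d_2 = (381 - 1^2)/20 = 380/20 = 19, a_2 = floor((19 + 1)/19) = 1.
  m_3 = 19*1 - 1 = 18, d_3 = (381 - 18^2)/19 = 57/19 = 3, a_3 = floor((19 + 18)/3) = 12.
  m_4 = 3*12 - 18 = 18, d_4 = (381 - 18^2)/3 = 57/3 = 19, a_4 = floor((19 + 18)/19) = 1.
  m_5 = 19*1 - 18 = 1, d_5 = (381 - 1^2)/19 = 380/19 = 20, a_5 = floor((19 + 1)/20) = 1.
  m_6 = 20*1 - 1 = 19, d_6 = (381 - 19^2)/20 = 20/20 = 1, a_6 = floor((19 + 19)/1) = 38.
  m_7 = 1*38 - 19 = 19, d_7 = (381 - 19^2)/1 = 20/1 = 20: (m_7, d_7) = (m_1, d_1) = (19, 20), so from here the quotients repeat a_1, ..., a_6; the period length is 6.
Hence the expansion of sqrt(381) is a_0 = 19 followed by the repeating block 1, 1, 12, 1, 1, 38 (period 6).

[19; overline(1, 1, 12, 1, 1, 38)]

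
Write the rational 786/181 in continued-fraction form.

[4; 2, 1, 11, 2, 2]

Run the Euclidean algorithm on 786 and 181; the successive quotients are the partial quotients a_0, a_1, ... (each step inverts the fractional part left over by the previous one):
  786 = 4*181 + 62, so a_0 = 4.
  181 = 2*62 + 57, so a_1 = 2.
  62 = 1*57 + 5, so a_2 = 1.
  57 = 11*5 + 2, so a_3 = 11.
  5 = 2*2 + 1, so a_4 = 2.
  2 = 2*1 + 0, so a_5 = 2.
The remainder reaches 0 after 6 divisions, so the expansion has 6 partial quotients, read off in order.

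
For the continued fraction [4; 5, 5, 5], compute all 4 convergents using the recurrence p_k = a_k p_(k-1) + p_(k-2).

4/1, 21/5, 109/26, 566/135

Using the convergent recurrence p_i = a_i*p_{i-1} + p_{i-2}, q_i = a_i*q_{i-1} + q_{i-2} with p_{-2}=0, p_{-1}=1, q_{-2}=1, q_{-1}=0:
  i=0: a_0=4, p_0 = 4*1 + 0 = 4, q_0 = 4*0 + 1 = 1.
  i=1: a_1=5, p_1 = 5*4 + 1 = 21, q_1 = 5*1 + 0 = 5.
  i=2: a_2=5, p_2 = 5*21 + 4 = 109, q_2 = 5*5 + 1 = 26.
  i=3: a_3=5, p_3 = 5*109 + 21 = 566, q_3 = 5*26 + 5 = 135.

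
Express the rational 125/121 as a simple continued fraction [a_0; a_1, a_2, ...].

Run the Euclidean algorithm on 125 and 121; the successive quotients are the partial quotients a_0, a_1, ... (each step inverts the fractional part left over by the previous one):
  125 = 1*121 + 4, so a_0 = 1.
  121 = 30*4 + 1, so a_1 = 30.
  4 = 4*1 + 0, so a_2 = 4.
The remainder reaches 0 after 3 divisions, so the expansion has 3 partial quotients, read off in order.

[1; 30, 4]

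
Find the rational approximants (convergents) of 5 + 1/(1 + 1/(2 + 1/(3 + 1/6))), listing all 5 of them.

Using the convergent recurrence p_i = a_i*p_{i-1} + p_{i-2}, q_i = a_i*q_{i-1} + q_{i-2} with p_{-2}=0, p_{-1}=1, q_{-2}=1, q_{-1}=0:
  i=0: a_0=5, p_0 = 5*1 + 0 = 5, q_0 = 5*0 + 1 = 1.
  i=1: a_1=1, p_1 = 1*5 + 1 = 6, q_1 = 1*1 + 0 = 1.
  i=2: a_2=2, p_2 = 2*6 + 5 = 17, q_2 = 2*1 + 1 = 3.
  i=3: a_3=3, p_3 = 3*17 + 6 = 57, q_3 = 3*3 + 1 = 10.
  i=4: a_4=6, p_4 = 6*57 + 17 = 359, q_4 = 6*10 + 3 = 63.

5/1, 6/1, 17/3, 57/10, 359/63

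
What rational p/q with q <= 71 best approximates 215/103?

Expand x = 215/103 as a continued fraction with the Euclidean algorithm:
  215 = 2*103 + 9, so a_0 = 2.
  103 = 11*9 + 4, so a_1 = 11.
  9 = 2*4 + 1, so a_2 = 2.
  4 = 4*1 + 0, so a_3 = 4.
so x = [2; 11, 2, 4].
Convergents (p_i = a_i*p_{i-1} + p_{i-2}, q_i = a_i*q_{i-1} + q_{i-2} with p_{-2}=0, p_{-1}=1, q_{-2}=1, q_{-1}=0), until the denominator exceeds 71:
  i=0: a_0=2, p_0 = 2*1 + 0 = 2, q_0 = 2*0 + 1 = 1.
  i=1: a_1=11, p_1 = 11*2 + 1 = 23, q_1 = 11*1 + 0 = 11.
  i=2: a_2=2, p_2 = 2*23 + 2 = 48, q_2 = 2*11 + 1 = 23.
  i=3: a_3=4, p_3 = 4*48 + 23 = 215, q_3 = 4*23 + 11 = 103.
q_3 = 103 > 71, so the last convergent with denominator <= 71 is p_2/q_2 = 48/23.
The closest fraction with denominator <= 71 is either p_2/q_2 or the intermediate fraction (k*p_2 + p_1)/(k*q_2 + q_1) with the largest k >= 1 whose denominator stays <= 71; these approach x as k grows, and every other convergent or intermediate fraction in range is farther away.
Largest k: floor((71 - q_1)/q_2) = floor((71 - 11)/23) = 2.
That gives (2*48 + 23)/(2*23 + 11) = 119/57.
Compare the errors: |x - 48/23| = |215*23 - 48*103|/(103*23) = 1/2369, and |x - 119/57| = |215*57 - 119*103|/(103*57) = 2/5871.
Cross-multiplying, 2*2369 = 4738 < 5871 = 1*5871, so 2/5871 is smaller: the intermediate fraction 119/57 is closer to x than 48/23.

119/57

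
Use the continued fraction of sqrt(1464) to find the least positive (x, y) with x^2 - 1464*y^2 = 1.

First expand sqrt(1464) as a continued fraction. With x_i = (sqrt(1464) + m_i)/d_i and (m_0, d_0) = (0, 1): a_0 = floor(sqrt(1464)) = 38, since 38^2 = 1444 <= 1464 < 1521 = 39^2.
Iterate m_{i+1} = d_i*a_i - m_i, d_{i+1} = (1464 - m_{i+1}^2)/d_i, a_{i+1} = floor((a_0 + m_{i+1})/d_{i+1}):
  m_1 = 1*38 - 0 = 38, d_1 = (1464 - 38^2)/1 = 20/1 = 20, a_1 = floor((38 + 38)/20) = 3.
  m_2 = 20*3 - 38 = 22, d_2 = (1464 - 22^2)/20 = 980/20 = 49, a_2 = floor((38 + 22)/49) = 1.
  m_3 = 49*1 - 22 = 27, d_3 = (1464 - 27^2)/49 = 735/49 = 15, a_3 = floor((38 + 27)/15) = 4.
  m_4 = 15*4 - 27 = 33, d_4 = (1464 - 33^2)/15 = 375/15 = 25, a_4 = floor((38 + 33)/25) = 2.
  m_5 = 25*2 - 33 = 17, d_5 = (1464 - 17^2)/25 = 1175/25 = 47, a_5 = floor((38 + 17)/47) = 1.
  m_6 = 47*1 - 17 = 30, d_6 = (1464 - 30^2)/47 = 564/47 = 12, a_6 = floor((38 + 30)/12) = 5.
  m_7 = 12*5 - 30 = 30, d_7 = (1464 - 30^2)/12 = 564/12 = 47, a_7 = floor((38 + 30)/47) = 1.
  m_8 = 47*1 - 30 = 17, d_8 = (1464 - 17^2)/47 = 1175/47 = 25, a_8 = floor((38 + 17)/25) = 2.
  m_9 = 25*2 - 17 = 33, d_9 = (1464 - 33^2)/25 = 375/25 = 15, a_9 = floor((38 + 33)/15) = 4.
  m_10 = 15*4 - 33 = 27, d_10 = (1464 - 27^2)/15 = 735/15 = 49, a_10 = floor((38 + 27)/49) = 1.
  m_11 = 49*1 - 27 = 22, d_11 = (1464 - 22^2)/49 = 980/49 = 20, a_11 = floor((38 + 22)/20) = 3.
  m_12 = 20*3 - 22 = 38, d_12 = (1464 - 38^2)/20 = 20/20 = 1, a_12 = floor((38 + 38)/1) = 76.
  m_13 = 1*76 - 38 = 38, d_13 = (1464 - 38^2)/1 = 20/1 = 20: (m_13, d_13) = (m_1, d_1) = (38, 20), so from here the quotients repeat a_1, ..., a_12; the period length is 12.
So sqrt(1464) = [38; (3, 1, 4, 2, 1, 5, 1, 2, 4, 1, 3, 76)] with period length k = 12.
k is even, so the fundamental solution of x^2 - 1464y^2 = 1 is (p_{k-1}, q_{k-1}) = (p_11, q_11); compute convergents through index 11.
Convergents (p_i = a_i*p_{i-1} + p_{i-2}, q_i = a_i*q_{i-1} + q_{i-2} with p_{-2}=0, p_{-1}=1, q_{-2}=1, q_{-1}=0):
  i=0: a_0=38, p_0 = 38*1 + 0 = 38, q_0 = 38*0 + 1 = 1.
  i=1: a_1=3, p_1 = 3*38 + 1 = 115, q_1 = 3*1 + 0 = 3.
  i=2: a_2=1, p_2 = 1*115 + 38 = 153, q_2 = 1*3 + 1 = 4.
  i=3: a_3=4, p_3 = 4*153 + 115 = 727, q_3 = 4*4 + 3 = 19.
  i=4: a_4=2, p_4 = 2*727 + 153 = 1607, q_4 = 2*19 + 4 = 42.
  i=5: a_5=1, p_5 = 1*1607 + 727 = 2334, q_5 = 1*42 + 19 = 61.
  i=6: a_6=5, p_6 = 5*2334 + 1607 = 13277, q_6 = 5*61 + 42 = 347.
  i=7: a_7=1, p_7 = 1*13277 + 2334 = 15611, q_7 = 1*347 + 61 = 408.
  i=8: a_8=2, p_8 = 2*15611 + 13277 = 44499, q_8 = 2*408 + 347 = 1163.
  i=9: a_9=4, p_9 = 4*44499 + 15611 = 193607, q_9 = 4*1163 + 408 = 5060.
  i=10: a_10=1, p_10 = 1*193607 + 44499 = 238106, q_10 = 1*5060 + 1163 = 6223.
  i=11: a_11=3, p_11 = 3*238106 + 193607 = 907925, q_11 = 3*6223 + 5060 = 23729.
Check: 907925^2 - 1464*23729^2 = 824327805625 - 824327805624 = 1, so (x, y) = (907925, 23729) solves the equation, and by the theorem it is the least positive solution.

(x, y) = (907925, 23729)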